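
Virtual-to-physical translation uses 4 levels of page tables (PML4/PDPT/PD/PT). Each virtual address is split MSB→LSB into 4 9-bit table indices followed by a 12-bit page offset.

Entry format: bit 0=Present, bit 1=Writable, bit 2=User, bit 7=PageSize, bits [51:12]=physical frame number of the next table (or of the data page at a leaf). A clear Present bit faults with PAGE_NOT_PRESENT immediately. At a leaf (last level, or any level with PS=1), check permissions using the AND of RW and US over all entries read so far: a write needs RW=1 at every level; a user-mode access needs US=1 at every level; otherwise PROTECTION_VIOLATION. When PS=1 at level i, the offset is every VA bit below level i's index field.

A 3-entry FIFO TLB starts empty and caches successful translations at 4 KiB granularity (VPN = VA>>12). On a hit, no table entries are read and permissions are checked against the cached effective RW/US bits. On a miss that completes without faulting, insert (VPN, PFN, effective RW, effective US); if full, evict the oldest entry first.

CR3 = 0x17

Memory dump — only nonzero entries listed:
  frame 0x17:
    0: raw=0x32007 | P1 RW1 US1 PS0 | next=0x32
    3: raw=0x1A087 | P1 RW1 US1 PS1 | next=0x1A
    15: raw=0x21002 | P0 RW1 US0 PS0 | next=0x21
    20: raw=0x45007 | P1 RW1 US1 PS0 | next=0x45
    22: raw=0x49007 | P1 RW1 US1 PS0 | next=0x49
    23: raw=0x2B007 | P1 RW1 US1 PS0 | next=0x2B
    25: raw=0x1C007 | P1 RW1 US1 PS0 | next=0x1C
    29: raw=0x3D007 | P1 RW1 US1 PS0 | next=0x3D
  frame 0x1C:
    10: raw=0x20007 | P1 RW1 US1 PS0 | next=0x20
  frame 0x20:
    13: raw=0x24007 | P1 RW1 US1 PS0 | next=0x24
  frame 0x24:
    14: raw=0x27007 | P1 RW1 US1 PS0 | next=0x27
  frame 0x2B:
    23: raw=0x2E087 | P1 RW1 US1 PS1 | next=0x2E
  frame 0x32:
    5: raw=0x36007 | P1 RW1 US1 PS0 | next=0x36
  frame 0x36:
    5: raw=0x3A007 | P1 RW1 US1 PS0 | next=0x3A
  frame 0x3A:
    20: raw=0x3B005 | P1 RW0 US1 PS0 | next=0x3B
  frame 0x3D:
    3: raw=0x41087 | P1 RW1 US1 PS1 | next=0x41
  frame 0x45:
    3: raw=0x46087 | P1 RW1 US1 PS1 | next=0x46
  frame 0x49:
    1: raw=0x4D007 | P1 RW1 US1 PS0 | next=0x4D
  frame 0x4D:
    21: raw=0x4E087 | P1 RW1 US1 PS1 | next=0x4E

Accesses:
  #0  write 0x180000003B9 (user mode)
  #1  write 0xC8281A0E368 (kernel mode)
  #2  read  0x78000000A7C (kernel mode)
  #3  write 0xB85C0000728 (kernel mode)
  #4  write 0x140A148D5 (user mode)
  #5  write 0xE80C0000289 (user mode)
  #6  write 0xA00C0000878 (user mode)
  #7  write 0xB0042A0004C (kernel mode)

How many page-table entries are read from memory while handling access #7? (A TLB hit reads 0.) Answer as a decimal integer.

Trace:
#0 VA=0x180000003B9 (w,user):
  lvl0: tbl 0x17, slot 3 ⇒ 0x1A087 (P1/RW1/US1/PS1)
  ✓ 0x1A3B9 (huge @L0)  — 1 lookups
#1 VA=0xC8281A0E368 (w,kernel):
  lvl0: tbl 0x17, slot 25 ⇒ 0x1C007 (P1/RW1/US1/PS0)
  lvl1: tbl 0x1C, slot 10 ⇒ 0x20007 (P1/RW1/US1/PS0)
  lvl2: tbl 0x20, slot 13 ⇒ 0x24007 (P1/RW1/US1/PS0)
  lvl3: tbl 0x24, slot 14 ⇒ 0x27007 (P1/RW1/US1/PS0)
  ✓ 0x27368  — 4 lookups
#2 VA=0x78000000A7C (r,kernel):
  lvl0: tbl 0x17, slot 15 ⇒ 0x21002 (P0/RW1/US0/PS0)
  ⇒ fault: PAGE_NOT_PRESENT  — 1 lookups
#3 VA=0xB85C0000728 (w,kernel):
  lvl0: tbl 0x17, slot 23 ⇒ 0x2B007 (P1/RW1/US1/PS0)
  lvl1: tbl 0x2B, slot 23 ⇒ 0x2E087 (P1/RW1/US1/PS1)
  ✓ 0x2E728 (huge @L1)  — 2 lookups
#4 VA=0x140A148D5 (w,user):
  lvl0: tbl 0x17, slot 0 ⇒ 0x32007 (P1/RW1/US1/PS0)
  lvl1: tbl 0x32, slot 5 ⇒ 0x36007 (P1/RW1/US1/PS0)
  lvl2: tbl 0x36, slot 5 ⇒ 0x3A007 (P1/RW1/US1/PS0)
  lvl3: tbl 0x3A, slot 20 ⇒ 0x3B005 (P1/RW0/US1/PS0)
  ⇒ fault: PROTECTION_VIOLATION  — 4 lookups
#5 VA=0xE80C0000289 (w,user):
  lvl0: tbl 0x17, slot 29 ⇒ 0x3D007 (P1/RW1/US1/PS0)
  lvl1: tbl 0x3D, slot 3 ⇒ 0x41087 (P1/RW1/US1/PS1)
  ✓ 0x41289 (huge @L1)  — 2 lookups
#6 VA=0xA00C0000878 (w,user):
  lvl0: tbl 0x17, slot 20 ⇒ 0x45007 (P1/RW1/US1/PS0)
  lvl1: tbl 0x45, slot 3 ⇒ 0x46087 (P1/RW1/US1/PS1)
  ✓ 0x46878 (huge @L1)  — 2 lookups
#7 VA=0xB0042A0004C (w,kernel):
  lvl0: tbl 0x17, slot 22 ⇒ 0x49007 (P1/RW1/US1/PS0)
  lvl1: tbl 0x49, slot 1 ⇒ 0x4D007 (P1/RW1/US1/PS0)
  lvl2: tbl 0x4D, slot 21 ⇒ 0x4E087 (P1/RW1/US1/PS1)
  ✓ 0x4E04C (huge @L2)  — 3 lookups

Entries read for #7: 3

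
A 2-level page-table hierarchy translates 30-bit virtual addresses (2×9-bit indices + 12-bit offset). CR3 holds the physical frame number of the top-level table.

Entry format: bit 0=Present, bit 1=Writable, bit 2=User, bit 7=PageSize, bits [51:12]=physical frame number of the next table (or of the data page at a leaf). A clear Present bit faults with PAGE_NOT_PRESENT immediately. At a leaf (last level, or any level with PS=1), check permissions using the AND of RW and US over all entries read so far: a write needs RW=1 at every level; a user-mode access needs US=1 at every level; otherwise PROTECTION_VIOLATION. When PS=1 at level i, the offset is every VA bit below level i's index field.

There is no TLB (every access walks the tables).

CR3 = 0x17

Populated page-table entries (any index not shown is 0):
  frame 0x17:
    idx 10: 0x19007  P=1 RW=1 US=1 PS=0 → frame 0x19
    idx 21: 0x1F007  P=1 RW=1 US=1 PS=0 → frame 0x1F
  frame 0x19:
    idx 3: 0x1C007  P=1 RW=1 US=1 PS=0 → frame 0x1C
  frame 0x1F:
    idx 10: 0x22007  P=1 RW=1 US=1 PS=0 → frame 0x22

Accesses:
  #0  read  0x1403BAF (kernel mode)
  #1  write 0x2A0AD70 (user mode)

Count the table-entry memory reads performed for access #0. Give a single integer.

Trace:
#0 VA=0x1403BAF (r,kernel):
  L0: frame=0x17 idx=10 entry=0x19007 [P=1 RW=1 US=1 PS=0]
  L1: frame=0x19 idx=3 entry=0x1C007 [P=1 RW=1 US=1 PS=0]
  → PA=0x1CBAF  (2 entries read)
#1 VA=0x2A0AD70 (w,user):
  L0: frame=0x17 idx=21 entry=0x1F007 [P=1 RW=1 US=1 PS=0]
  L1: frame=0x1F idx=10 entry=0x22007 [P=1 RW=1 US=1 PS=0]
  → PA=0x22D70  (2 entries read)

Entries read for #0: 2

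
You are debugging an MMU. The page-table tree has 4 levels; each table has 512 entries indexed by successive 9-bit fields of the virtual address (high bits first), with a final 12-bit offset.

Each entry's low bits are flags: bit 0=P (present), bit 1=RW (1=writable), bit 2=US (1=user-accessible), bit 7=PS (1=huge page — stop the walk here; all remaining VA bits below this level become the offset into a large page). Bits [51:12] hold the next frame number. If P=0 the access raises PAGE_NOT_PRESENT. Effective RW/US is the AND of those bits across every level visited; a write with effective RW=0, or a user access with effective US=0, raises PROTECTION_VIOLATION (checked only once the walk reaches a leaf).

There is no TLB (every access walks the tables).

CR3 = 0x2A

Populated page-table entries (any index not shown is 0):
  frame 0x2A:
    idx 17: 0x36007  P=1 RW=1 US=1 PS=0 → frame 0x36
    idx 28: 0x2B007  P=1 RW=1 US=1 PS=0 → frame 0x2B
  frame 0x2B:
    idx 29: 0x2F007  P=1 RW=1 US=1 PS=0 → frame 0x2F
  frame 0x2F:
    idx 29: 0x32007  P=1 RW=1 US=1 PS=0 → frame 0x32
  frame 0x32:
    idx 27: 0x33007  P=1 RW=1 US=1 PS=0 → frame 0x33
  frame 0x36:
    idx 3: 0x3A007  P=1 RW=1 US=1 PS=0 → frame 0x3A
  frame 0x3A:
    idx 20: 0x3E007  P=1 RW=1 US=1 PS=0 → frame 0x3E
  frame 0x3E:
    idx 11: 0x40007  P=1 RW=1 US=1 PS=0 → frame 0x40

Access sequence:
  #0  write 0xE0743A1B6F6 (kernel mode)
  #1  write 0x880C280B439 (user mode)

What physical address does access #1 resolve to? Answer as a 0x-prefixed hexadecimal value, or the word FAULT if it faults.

Trace:
#0 VA=0xE0743A1B6F6 (w,kernel):
  L0 @0x2A[28] → 0x2B007  P=1,RW=1,US=1,PS=0
  L1 @0x2B[29] → 0x2F007  P=1,RW=1,US=1,PS=0
  L2 @0x2F[29] → 0x32007  P=1,RW=1,US=1,PS=0
  L3 @0x32[27] → 0x33007  P=1,RW=1,US=1,PS=0
  → PA=0x336F6  (4 entries read)
#1 VA=0x880C280B439 (w,user):
  L0 @0x2A[17] → 0x36007  P=1,RW=1,US=1,PS=0
  L1 @0x36[3] → 0x3A007  P=1,RW=1,US=1,PS=0
  L2 @0x3A[20] → 0x3E007  P=1,RW=1,US=1,PS=0
  L3 @0x3E[11] → 0x40007  P=1,RW=1,US=1,PS=0
  → PA=0x40439  (4 entries read)

Access #1 PA: 0x40439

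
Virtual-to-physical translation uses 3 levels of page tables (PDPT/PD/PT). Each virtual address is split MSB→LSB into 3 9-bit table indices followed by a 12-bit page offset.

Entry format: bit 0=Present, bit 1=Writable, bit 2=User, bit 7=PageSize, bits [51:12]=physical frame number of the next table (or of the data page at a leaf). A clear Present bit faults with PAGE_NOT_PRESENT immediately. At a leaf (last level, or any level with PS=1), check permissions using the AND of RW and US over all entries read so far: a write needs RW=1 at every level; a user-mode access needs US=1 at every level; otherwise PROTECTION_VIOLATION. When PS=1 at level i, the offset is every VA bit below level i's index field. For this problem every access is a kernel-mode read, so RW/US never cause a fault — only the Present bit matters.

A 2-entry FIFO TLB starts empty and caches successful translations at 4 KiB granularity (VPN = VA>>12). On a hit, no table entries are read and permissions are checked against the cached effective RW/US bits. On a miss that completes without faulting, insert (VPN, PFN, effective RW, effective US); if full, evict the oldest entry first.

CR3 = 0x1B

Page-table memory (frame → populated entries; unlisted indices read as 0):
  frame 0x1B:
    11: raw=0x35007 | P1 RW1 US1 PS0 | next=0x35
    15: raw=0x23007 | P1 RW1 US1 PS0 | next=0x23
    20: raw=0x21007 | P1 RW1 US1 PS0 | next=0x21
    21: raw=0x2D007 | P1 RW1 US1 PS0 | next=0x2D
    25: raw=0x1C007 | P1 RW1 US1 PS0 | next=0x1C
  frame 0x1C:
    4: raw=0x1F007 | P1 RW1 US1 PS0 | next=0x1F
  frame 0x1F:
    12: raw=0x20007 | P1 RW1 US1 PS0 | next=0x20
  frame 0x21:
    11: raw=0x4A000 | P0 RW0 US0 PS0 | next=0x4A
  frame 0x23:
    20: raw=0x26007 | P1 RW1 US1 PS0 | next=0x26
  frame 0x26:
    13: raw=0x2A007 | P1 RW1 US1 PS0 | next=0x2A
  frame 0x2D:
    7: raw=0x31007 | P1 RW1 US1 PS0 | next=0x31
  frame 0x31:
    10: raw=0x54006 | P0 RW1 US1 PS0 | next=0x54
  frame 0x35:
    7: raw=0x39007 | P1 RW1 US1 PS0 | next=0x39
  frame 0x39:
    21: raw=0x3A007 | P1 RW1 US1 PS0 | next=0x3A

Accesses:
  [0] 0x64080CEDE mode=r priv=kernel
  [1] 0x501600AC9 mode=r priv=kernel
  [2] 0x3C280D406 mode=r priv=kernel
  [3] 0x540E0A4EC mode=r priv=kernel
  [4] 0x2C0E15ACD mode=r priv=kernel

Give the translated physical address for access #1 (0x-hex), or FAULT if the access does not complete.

Per-access translation:
#0 VA=0x64080CEDE (r,kernel):
  [0] read 0x1B idx=25: raw=0x1C007 flags P=1 W=1 U=1 S=0
  [1] read 0x1C idx=4: raw=0x1F007 flags P=1 W=1 U=1 S=0
  [2] read 0x1F idx=12: raw=0x20007 flags P=1 W=1 U=1 S=0
  ⇒ phys 0x20EDE  [3 reads]
#1 VA=0x501600AC9 (r,kernel):
  [0] read 0x1B idx=20: raw=0x21007 flags P=1 W=1 U=1 S=0
  [1] read 0x21 idx=11: raw=0x4A000 flags P=0 W=0 U=0 S=0
  ✗ PAGE_NOT_PRESENT  [2 reads]
#2 VA=0x3C280D406 (r,kernel):
  [0] read 0x1B idx=15: raw=0x23007 flags P=1 W=1 U=1 S=0
  [1] read 0x23 idx=20: raw=0x26007 flags P=1 W=1 U=1 S=0
  [2] read 0x26 idx=13: raw=0x2A007 flags P=1 W=1 U=1 S=0
  ⇒ phys 0x2A406  [3 reads]
#3 VA=0x540E0A4EC (r,kernel):
  [0] read 0x1B idx=21: raw=0x2D007 flags P=1 W=1 U=1 S=0
  [1] read 0x2D idx=7: raw=0x31007 flags P=1 W=1 U=1 S=0
  [2] read 0x31 idx=10: raw=0x54006 flags P=0 W=1 U=1 S=0
  ✗ PAGE_NOT_PRESENT  [3 reads]
#4 VA=0x2C0E15ACD (r,kernel):
  [0] read 0x1B idx=11: raw=0x35007 flags P=1 W=1 U=1 S=0
  [1] read 0x35 idx=7: raw=0x39007 flags P=1 W=1 U=1 S=0
  [2] read 0x39 idx=21: raw=0x3A007 flags P=1 W=1 U=1 S=0
  ⇒ phys 0x3AACD  [3 reads]

Access #1 PA: FAULT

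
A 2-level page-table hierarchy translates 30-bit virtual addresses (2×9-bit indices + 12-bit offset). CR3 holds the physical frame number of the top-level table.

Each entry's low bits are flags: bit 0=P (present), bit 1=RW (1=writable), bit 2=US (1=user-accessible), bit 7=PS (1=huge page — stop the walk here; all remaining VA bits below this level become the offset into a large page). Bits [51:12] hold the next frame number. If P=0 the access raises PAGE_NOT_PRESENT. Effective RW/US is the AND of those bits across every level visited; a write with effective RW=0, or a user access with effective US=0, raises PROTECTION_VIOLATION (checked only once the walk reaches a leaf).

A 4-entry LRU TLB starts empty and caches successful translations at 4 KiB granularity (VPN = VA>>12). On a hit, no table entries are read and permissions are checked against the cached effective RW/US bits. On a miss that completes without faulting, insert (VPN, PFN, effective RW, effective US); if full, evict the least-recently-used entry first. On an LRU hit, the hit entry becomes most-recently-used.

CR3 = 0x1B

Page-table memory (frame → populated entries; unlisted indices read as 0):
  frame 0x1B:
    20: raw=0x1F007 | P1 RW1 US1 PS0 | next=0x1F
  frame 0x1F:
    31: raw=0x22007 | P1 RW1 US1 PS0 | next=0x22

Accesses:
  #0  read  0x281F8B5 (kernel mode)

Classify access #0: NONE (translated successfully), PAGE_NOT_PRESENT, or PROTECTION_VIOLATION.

Walk each access:
#0 VA=0x281F8B5 (r,kernel):
  lvl0: tbl 0x1B, slot 20 ⇒ 0x1F007 (P1/RW1/US1/PS0)
  lvl1: tbl 0x1F, slot 31 ⇒ 0x22007 (P1/RW1/US1/PS0)
  ⇒ phys 0x228B5  [2 reads]

Access #0 fault: NONE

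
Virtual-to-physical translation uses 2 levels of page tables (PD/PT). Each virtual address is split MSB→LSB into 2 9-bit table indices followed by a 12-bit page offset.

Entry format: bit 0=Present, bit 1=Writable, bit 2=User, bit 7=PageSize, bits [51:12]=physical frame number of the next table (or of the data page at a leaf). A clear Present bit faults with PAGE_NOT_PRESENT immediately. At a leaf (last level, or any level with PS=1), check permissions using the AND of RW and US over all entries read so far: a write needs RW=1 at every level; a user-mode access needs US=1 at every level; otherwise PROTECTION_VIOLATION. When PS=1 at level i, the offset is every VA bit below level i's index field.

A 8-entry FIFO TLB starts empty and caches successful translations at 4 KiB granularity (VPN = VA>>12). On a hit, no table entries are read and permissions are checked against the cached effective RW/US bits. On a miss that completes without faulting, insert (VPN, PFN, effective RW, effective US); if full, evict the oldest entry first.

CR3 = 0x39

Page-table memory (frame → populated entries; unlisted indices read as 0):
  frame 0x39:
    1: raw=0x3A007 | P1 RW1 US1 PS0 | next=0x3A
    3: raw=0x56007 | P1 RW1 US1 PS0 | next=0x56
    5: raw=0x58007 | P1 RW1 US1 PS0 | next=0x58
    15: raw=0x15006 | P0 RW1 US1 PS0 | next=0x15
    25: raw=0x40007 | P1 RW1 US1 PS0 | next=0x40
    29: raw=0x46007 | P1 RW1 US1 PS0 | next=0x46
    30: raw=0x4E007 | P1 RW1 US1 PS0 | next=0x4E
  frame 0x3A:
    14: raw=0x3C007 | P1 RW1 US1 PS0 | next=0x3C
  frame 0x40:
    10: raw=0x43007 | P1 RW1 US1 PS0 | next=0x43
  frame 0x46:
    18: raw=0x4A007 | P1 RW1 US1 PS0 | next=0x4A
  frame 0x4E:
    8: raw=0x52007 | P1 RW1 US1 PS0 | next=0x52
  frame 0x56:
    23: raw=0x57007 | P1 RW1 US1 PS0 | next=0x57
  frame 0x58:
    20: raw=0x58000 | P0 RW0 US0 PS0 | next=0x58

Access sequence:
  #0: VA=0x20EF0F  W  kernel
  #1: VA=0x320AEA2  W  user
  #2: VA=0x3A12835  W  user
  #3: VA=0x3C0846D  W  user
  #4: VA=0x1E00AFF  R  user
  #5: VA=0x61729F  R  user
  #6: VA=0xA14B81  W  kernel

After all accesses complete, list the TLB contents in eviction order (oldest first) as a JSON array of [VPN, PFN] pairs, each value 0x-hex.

Walk each access:
#0 VA=0x20EF0F (w,kernel):
  [0] read 0x39 idx=1: raw=0x3A007 flags P=1 W=1 U=1 S=0
  [1] read 0x3A idx=14: raw=0x3C007 flags P=1 W=1 U=1 S=0
  ⇒ phys 0x3CF0F  [2 reads]
#1 VA=0x320AEA2 (w,user):
  [0] read 0x39 idx=25: raw=0x40007 flags P=1 W=1 U=1 S=0
  [1] read 0x40 idx=10: raw=0x43007 flags P=1 W=1 U=1 S=0
  ⇒ phys 0x43EA2  [2 reads]
#2 VA=0x3A12835 (w,user):
  [0] read 0x39 idx=29: raw=0x46007 flags P=1 W=1 U=1 S=0
  [1] read 0x46 idx=18: raw=0x4A007 flags P=1 W=1 U=1 S=0
  ⇒ phys 0x4A835  [2 reads]
#3 VA=0x3C0846D (w,user):
  [0] read 0x39 idx=30: raw=0x4E007 flags P=1 W=1 U=1 S=0
  [1] read 0x4E idx=8: raw=0x52007 flags P=1 W=1 U=1 S=0
  ⇒ phys 0x5246D  [2 reads]
#4 VA=0x1E00AFF (r,user):
  [0] read 0x39 idx=15: raw=0x15006 flags P=0 W=1 U=1 S=0
  ⇒ fault: PAGE_NOT_PRESENT  — 1 lookups
#5 VA=0x61729F (r,user):
  [0] read 0x39 idx=3: raw=0x56007 flags P=1 W=1 U=1 S=0
  [1] read 0x56 idx=23: raw=0x57007 flags P=1 W=1 U=1 S=0
  ⇒ phys 0x5729F  [2 reads]
#6 VA=0xA14B81 (w,kernel):
  [0] read 0x39 idx=5: raw=0x58007 flags P=1 W=1 U=1 S=0
  [1] read 0x58 idx=20: raw=0x58000 flags P=0 W=0 U=0 S=0
  ⇒ fault: PAGE_NOT_PRESENT  — 2 lookups

TLB: [["0x20E", "0x3C"], ["0x320A", "0x43"], ["0x3A12", "0x4A"], ["0x3C08", "0x52"], ["0x617", "0x57"]]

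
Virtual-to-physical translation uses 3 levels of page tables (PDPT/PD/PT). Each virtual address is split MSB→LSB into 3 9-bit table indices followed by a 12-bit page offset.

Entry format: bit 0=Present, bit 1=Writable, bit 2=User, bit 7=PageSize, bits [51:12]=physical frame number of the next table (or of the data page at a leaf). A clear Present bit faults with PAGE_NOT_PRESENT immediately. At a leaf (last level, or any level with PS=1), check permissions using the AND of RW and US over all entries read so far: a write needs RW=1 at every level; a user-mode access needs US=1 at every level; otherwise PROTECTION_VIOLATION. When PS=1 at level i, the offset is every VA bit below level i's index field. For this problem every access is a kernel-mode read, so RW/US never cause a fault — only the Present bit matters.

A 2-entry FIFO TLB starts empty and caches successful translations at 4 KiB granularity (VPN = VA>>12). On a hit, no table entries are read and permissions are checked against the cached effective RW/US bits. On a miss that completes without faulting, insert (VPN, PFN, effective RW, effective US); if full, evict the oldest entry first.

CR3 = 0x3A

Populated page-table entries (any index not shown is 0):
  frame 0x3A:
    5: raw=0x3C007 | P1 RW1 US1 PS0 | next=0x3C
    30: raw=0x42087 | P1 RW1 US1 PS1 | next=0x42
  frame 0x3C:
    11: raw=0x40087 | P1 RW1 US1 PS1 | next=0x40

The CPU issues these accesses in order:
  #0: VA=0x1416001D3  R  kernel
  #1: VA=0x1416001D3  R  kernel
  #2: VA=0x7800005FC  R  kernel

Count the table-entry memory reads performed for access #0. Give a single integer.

Trace:
#0 VA=0x1416001D3 (r,kernel):
  L0 @0x3A[5] → 0x3C007  P=1,RW=1,US=1,PS=0
  L1 @0x3C[11] → 0x40087  P=1,RW=1,US=1,PS=1
  ✓ 0x401D3 (huge @L1)  — 2 lookups
#1 VA=0x1416001D3 (r,kernel):
  TLB hit vpn=0x141600 → PA=0x401D3
#2 VA=0x7800005FC (r,kernel):
  L0 @0x3A[30] → 0x42087  P=1,RW=1,US=1,PS=1
  ✓ 0x425FC (huge @L0)  — 1 lookups

Entries read for #0: 2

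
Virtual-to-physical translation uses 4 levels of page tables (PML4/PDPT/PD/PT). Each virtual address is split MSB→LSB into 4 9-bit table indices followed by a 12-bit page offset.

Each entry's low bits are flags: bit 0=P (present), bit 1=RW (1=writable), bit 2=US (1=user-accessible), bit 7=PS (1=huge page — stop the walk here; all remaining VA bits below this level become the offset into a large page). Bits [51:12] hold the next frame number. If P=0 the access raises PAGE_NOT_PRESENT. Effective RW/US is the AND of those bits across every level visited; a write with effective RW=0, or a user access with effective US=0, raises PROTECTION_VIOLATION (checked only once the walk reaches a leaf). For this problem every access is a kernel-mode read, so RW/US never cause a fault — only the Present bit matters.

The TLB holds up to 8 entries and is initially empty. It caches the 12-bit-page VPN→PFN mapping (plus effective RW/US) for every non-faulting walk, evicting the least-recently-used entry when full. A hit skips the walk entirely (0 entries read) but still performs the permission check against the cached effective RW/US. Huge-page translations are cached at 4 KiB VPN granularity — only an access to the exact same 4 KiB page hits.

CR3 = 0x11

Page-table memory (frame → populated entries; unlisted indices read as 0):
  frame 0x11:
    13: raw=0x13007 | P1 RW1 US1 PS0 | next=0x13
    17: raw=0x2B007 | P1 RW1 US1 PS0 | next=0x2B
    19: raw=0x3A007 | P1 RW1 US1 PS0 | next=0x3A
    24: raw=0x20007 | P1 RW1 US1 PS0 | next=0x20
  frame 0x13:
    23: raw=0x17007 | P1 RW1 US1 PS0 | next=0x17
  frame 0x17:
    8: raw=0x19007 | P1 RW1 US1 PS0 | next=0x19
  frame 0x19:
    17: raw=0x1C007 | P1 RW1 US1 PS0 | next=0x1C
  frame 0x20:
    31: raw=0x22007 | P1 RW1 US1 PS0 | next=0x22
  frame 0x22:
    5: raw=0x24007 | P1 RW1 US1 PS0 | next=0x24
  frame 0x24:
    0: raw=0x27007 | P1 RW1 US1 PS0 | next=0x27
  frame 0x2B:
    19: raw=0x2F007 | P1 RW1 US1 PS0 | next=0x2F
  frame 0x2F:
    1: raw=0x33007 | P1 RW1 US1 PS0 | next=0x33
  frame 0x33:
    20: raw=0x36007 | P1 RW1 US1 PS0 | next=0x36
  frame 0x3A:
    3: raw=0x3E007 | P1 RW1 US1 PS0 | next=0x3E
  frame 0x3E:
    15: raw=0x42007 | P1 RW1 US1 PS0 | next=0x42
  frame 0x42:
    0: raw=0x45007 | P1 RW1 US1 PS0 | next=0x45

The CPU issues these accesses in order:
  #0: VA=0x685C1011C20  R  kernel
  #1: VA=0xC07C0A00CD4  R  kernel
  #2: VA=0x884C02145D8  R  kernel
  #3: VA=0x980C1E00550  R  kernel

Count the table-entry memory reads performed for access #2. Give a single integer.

Trace:
#0 VA=0x685C1011C20 (r,kernel):
  L0: frame=0x11 idx=13 entry=0x13007 [P=1 RW=1 US=1 PS=0]
  L1: frame=0x13 idx=23 entry=0x17007 [P=1 RW=1 US=1 PS=0]
  L2: frame=0x17 idx=8 entry=0x19007 [P=1 RW=1 US=1 PS=0]
  L3: frame=0x19 idx=17 entry=0x1C007 [P=1 RW=1 US=1 PS=0]
  ⇒ phys 0x1CC20  [4 reads]
#1 VA=0xC07C0A00CD4 (r,kernel):
  L0: frame=0x11 idx=24 entry=0x20007 [P=1 RW=1 US=1 PS=0]
  L1: frame=0x20 idx=31 entry=0x22007 [P=1 RW=1 US=1 PS=0]
  L2: frame=0x22 idx=5 entry=0x24007 [P=1 RW=1 US=1 PS=0]
  L3: frame=0x24 idx=0 entry=0x27007 [P=1 RW=1 US=1 PS=0]
  ⇒ phys 0x27CD4  [4 reads]
#2 VA=0x884C02145D8 (r,kernel):
  L0: frame=0x11 idx=17 entry=0x2B007 [P=1 RW=1 US=1 PS=0]
  L1: frame=0x2B idx=19 entry=0x2F007 [P=1 RW=1 US=1 PS=0]
  L2: frame=0x2F idx=1 entry=0x33007 [P=1 RW=1 US=1 PS=0]
  L3: frame=0x33 idx=20 entry=0x36007 [P=1 RW=1 US=1 PS=0]
  ⇒ phys 0x365D8  [4 reads]
#3 VA=0x980C1E00550 (r,kernel):
  L0: frame=0x11 idx=19 entry=0x3A007 [P=1 RW=1 US=1 PS=0]
  L1: frame=0x3A idx=3 entry=0x3E007 [P=1 RW=1 US=1 PS=0]
  L2: frame=0x3E idx=15 entry=0x42007 [P=1 RW=1 US=1 PS=0]
  L3: frame=0x42 idx=0 entry=0x45007 [P=1 RW=1 US=1 PS=0]
  ⇒ phys 0x45550  [4 reads]

Entries read for #2: 4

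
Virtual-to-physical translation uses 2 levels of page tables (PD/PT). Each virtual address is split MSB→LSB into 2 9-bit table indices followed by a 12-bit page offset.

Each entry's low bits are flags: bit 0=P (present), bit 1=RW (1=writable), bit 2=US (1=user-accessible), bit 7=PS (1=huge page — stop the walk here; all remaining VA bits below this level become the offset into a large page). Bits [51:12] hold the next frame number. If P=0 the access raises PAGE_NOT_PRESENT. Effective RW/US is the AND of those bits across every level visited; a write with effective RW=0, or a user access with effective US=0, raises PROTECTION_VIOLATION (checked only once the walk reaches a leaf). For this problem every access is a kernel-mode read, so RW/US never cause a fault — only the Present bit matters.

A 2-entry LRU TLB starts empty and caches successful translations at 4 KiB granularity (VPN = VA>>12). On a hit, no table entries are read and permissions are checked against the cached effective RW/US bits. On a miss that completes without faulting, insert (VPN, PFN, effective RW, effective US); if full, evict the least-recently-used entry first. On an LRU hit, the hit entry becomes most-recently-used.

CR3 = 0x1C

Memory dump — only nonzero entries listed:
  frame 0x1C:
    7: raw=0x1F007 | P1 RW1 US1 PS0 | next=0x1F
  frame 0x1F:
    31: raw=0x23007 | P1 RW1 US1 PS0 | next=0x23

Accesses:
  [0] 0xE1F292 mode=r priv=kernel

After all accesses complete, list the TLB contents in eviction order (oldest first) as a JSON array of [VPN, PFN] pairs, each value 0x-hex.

Per-access translation:
#0 VA=0xE1F292 (r,kernel):
  L0: frame=0x1C idx=7 entry=0x1F007 [P=1 RW=1 US=1 PS=0]
  L1: frame=0x1F idx=31 entry=0x23007 [P=1 RW=1 US=1 PS=0]
  ✓ 0x23292  — 2 lookups

TLB: [["0xE1F", "0x23"]]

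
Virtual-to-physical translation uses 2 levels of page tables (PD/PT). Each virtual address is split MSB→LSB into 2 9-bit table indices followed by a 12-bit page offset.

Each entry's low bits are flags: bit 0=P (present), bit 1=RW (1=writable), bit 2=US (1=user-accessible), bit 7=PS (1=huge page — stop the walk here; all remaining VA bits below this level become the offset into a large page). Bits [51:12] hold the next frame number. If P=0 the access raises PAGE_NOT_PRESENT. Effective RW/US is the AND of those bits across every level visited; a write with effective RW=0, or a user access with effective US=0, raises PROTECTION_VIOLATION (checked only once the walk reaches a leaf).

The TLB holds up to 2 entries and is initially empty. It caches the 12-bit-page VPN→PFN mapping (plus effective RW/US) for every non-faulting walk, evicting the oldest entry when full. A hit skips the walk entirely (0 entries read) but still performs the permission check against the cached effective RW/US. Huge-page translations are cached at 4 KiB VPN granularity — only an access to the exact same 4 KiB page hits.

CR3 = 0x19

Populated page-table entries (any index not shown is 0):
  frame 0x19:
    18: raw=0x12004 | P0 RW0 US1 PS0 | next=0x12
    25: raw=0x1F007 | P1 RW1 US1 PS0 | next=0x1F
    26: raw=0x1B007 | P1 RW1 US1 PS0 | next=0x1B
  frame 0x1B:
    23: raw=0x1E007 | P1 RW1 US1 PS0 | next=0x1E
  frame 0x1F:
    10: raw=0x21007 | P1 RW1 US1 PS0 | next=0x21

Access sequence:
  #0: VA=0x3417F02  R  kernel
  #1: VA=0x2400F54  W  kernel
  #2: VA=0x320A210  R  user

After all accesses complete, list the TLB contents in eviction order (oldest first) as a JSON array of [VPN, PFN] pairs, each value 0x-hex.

Per-access translation:
#0 VA=0x3417F02 (r,kernel):
  L0 @0x19[26] → 0x1B007  P=1,RW=1,US=1,PS=0
  L1 @0x1B[23] → 0x1E007  P=1,RW=1,US=1,PS=0
  → PA=0x1EF02  (2 entries read)
#1 VA=0x2400F54 (w,kernel):
  L0 @0x19[18] → 0x12004  P=0,RW=0,US=1,PS=0
  ✗ PAGE_NOT_PRESENT  [1 reads]
#2 VA=0x320A210 (r,user):
  L0 @0x19[25] → 0x1F007  P=1,RW=1,US=1,PS=0
  L1 @0x1F[10] → 0x21007  P=1,RW=1,US=1,PS=0
  → PA=0x21210  (2 entries read)

TLB: [["0x3417", "0x1E"], ["0x320A", "0x21"]]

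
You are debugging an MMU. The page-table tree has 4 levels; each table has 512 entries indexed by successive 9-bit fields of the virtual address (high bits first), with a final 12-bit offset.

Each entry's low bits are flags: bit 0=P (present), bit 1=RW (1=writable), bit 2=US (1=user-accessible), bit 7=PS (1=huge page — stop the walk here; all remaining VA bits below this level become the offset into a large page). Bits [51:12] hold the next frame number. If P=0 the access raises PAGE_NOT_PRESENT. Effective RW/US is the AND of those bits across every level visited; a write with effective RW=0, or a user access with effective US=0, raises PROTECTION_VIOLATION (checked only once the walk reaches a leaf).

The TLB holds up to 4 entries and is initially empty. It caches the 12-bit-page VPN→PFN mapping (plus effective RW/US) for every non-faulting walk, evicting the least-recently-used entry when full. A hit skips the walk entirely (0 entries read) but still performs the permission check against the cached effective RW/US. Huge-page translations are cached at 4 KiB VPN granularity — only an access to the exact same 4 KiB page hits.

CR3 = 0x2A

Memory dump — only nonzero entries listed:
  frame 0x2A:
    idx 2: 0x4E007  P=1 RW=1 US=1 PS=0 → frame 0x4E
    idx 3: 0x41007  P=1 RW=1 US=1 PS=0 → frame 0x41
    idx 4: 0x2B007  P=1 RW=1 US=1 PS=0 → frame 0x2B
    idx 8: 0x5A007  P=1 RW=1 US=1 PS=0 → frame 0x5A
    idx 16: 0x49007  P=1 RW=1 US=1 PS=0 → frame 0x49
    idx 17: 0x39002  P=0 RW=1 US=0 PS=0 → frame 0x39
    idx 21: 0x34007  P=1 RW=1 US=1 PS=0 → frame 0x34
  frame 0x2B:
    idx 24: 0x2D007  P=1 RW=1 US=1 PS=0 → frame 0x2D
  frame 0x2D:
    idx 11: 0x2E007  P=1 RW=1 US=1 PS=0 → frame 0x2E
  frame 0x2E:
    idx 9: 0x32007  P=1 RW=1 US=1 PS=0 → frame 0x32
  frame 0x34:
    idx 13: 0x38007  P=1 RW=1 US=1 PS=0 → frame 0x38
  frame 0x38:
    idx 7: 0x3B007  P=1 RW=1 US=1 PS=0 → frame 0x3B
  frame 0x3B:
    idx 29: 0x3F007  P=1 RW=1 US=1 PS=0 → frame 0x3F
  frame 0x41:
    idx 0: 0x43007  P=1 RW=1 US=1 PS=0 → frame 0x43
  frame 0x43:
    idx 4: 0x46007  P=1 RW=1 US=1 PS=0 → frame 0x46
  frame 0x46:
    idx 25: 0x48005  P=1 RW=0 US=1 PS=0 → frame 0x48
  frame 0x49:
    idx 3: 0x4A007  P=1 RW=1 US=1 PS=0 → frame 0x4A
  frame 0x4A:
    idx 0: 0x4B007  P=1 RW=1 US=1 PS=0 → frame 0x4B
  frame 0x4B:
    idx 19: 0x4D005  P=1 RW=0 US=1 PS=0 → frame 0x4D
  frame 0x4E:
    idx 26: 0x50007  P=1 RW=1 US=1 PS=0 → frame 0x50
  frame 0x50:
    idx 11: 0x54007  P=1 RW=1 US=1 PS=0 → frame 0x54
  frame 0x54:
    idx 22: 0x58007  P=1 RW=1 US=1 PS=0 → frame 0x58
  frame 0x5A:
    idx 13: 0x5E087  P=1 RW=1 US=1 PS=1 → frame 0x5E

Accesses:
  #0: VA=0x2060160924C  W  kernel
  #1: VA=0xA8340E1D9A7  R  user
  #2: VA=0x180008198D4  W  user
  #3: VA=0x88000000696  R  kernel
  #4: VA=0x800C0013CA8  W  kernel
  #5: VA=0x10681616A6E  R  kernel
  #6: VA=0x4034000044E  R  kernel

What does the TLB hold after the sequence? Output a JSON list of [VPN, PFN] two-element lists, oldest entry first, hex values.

Trace:
#0 VA=0x2060160924C (w,kernel):
  L0 @0x2A[4] → 0x2B007  P=1,RW=1,US=1,PS=0
  L1 @0x2B[24] → 0x2D007  P=1,RW=1,US=1,PS=0
  L2 @0x2D[11] → 0x2E007  P=1,RW=1,US=1,PS=0
  L3 @0x2E[9] → 0x32007  P=1,RW=1,US=1,PS=0
  ⇒ phys 0x3224C  [4 reads]
#1 VA=0xA8340E1D9A7 (r,user):
  L0 @0x2A[21] → 0x34007  P=1,RW=1,US=1,PS=0
  L1 @0x34[13] → 0x38007  P=1,RW=1,US=1,PS=0
  L2 @0x38[7] → 0x3B007  P=1,RW=1,US=1,PS=0
  L3 @0x3B[29] → 0x3F007  P=1,RW=1,US=1,PS=0
  ⇒ phys 0x3F9A7  [4 reads]
#2 VA=0x180008198D4 (w,user):
  L0 @0x2A[3] → 0x41007  P=1,RW=1,US=1,PS=0
  L1 @0x41[0] → 0x43007  P=1,RW=1,US=1,PS=0
  L2 @0x43[4] → 0x46007  P=1,RW=1,US=1,PS=0
  L3 @0x46[25] → 0x48005  P=1,RW=0,US=1,PS=0
  → PROTECTION_VIOLATION  (4 entries read)
#3 VA=0x88000000696 (r,kernel):
  L0 @0x2A[17] → 0x39002  P=0,RW=1,US=0,PS=0
  → PAGE_NOT_PRESENT  (1 entries read)
#4 VA=0x800C0013CA8 (w,kernel):
  L0 @0x2A[16] → 0x49007  P=1,RW=1,US=1,PS=0
  L1 @0x49[3] → 0x4A007  P=1,RW=1,US=1,PS=0
  L2 @0x4A[0] → 0x4B007  P=1,RW=1,US=1,PS=0
  L3 @0x4B[19] → 0x4D005  P=1,RW=0,US=1,PS=0
  → PROTECTION_VIOLATION  (4 entries read)
#5 VA=0x10681616A6E (r,kernel):
  L0 @0x2A[2] → 0x4E007  P=1,RW=1,US=1,PS=0
  L1 @0x4E[26] → 0x50007  P=1,RW=1,US=1,PS=0
  L2 @0x50[11] → 0x54007  P=1,RW=1,US=1,PS=0
  L3 @0x54[22] → 0x58007  P=1,RW=1,US=1,PS=0
  ⇒ phys 0x58A6E  [4 reads]
#6 VA=0x4034000044E (r,kernel):
  L0 @0x2A[8] → 0x5A007  P=1,RW=1,US=1,PS=0
  L1 @0x5A[13] → 0x5E087  P=1,RW=1,US=1,PS=1
  ⇒ phys 0x5E44E (huge @L1)  [2 reads]

TLB: [["0x20601609", "0x32"], ["0xA8340E1D", "0x3F"], ["0x10681616", "0x58"], ["0x40340000", "0x5E"]]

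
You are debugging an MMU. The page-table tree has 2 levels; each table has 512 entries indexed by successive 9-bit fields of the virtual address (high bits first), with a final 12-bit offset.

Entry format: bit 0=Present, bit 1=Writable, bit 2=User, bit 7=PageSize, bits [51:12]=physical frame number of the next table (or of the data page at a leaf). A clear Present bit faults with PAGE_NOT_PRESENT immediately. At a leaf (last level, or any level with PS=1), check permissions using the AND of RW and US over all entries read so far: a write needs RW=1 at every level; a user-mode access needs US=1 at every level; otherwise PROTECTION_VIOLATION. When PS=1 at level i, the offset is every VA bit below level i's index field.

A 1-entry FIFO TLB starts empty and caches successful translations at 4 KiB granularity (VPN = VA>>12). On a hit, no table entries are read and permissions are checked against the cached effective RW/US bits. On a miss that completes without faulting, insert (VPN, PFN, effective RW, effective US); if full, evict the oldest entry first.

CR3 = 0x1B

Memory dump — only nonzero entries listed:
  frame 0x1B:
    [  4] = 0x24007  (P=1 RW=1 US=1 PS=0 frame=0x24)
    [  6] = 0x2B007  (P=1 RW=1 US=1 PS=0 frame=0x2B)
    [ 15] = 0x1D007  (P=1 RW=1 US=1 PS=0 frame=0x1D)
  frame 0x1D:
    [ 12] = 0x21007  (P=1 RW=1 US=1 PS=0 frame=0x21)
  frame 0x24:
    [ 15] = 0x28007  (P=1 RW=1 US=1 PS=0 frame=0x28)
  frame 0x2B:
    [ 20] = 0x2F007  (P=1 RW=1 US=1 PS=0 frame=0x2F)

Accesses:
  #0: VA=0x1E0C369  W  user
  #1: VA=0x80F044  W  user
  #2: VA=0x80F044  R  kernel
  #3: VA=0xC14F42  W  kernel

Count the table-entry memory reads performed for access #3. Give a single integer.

Walk each access:
#0 VA=0x1E0C369 (w,user):
  lvl0: tbl 0x1B, slot 15 ⇒ 0x1D007 (P1/RW1/US1/PS0)
  lvl1: tbl 0x1D, slot 12 ⇒ 0x21007 (P1/RW1/US1/PS0)
  ✓ 0x21369  — 2 lookups
#1 VA=0x80F044 (w,user):
  lvl0: tbl 0x1B, slot 4 ⇒ 0x24007 (P1/RW1/US1/PS0)
  lvl1: tbl 0x24, slot 15 ⇒ 0x28007 (P1/RW1/US1/PS0)
  ✓ 0x28044  — 2 lookups
#2 VA=0x80F044 (r,kernel):
  TLB hit vpn=0x80F → PA=0x28044
#3 VA=0xC14F42 (w,kernel):
  lvl0: tbl 0x1B, slot 6 ⇒ 0x2B007 (P1/RW1/US1/PS0)
  lvl1: tbl 0x2B, slot 20 ⇒ 0x2F007 (P1/RW1/US1/PS0)
  ✓ 0x2FF42  — 2 lookups

Entries read for #3: 2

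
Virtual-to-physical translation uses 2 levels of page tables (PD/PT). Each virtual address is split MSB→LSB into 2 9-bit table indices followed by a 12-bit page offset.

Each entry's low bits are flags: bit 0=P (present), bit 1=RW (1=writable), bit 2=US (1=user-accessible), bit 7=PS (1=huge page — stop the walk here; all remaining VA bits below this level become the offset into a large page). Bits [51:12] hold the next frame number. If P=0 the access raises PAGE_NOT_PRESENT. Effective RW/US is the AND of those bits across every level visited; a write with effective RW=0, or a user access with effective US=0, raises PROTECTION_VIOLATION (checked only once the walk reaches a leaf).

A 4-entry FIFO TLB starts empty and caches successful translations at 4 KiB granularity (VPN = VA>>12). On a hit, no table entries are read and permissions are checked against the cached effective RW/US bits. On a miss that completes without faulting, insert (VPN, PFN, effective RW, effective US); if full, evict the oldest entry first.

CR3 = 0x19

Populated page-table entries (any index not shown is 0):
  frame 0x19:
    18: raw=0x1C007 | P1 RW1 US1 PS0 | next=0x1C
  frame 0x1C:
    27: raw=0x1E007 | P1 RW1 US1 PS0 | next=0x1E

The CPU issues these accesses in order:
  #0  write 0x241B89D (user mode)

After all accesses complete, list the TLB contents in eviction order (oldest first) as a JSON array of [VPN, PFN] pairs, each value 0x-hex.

Per-access translation:
#0 VA=0x241B89D (w,user):
  lvl0: tbl 0x19, slot 18 ⇒ 0x1C007 (P1/RW1/US1/PS0)
  lvl1: tbl 0x1C, slot 27 ⇒ 0x1E007 (P1/RW1/US1/PS0)
  ✓ 0x1E89D  — 2 lookups

TLB: [["0x241B", "0x1E"]]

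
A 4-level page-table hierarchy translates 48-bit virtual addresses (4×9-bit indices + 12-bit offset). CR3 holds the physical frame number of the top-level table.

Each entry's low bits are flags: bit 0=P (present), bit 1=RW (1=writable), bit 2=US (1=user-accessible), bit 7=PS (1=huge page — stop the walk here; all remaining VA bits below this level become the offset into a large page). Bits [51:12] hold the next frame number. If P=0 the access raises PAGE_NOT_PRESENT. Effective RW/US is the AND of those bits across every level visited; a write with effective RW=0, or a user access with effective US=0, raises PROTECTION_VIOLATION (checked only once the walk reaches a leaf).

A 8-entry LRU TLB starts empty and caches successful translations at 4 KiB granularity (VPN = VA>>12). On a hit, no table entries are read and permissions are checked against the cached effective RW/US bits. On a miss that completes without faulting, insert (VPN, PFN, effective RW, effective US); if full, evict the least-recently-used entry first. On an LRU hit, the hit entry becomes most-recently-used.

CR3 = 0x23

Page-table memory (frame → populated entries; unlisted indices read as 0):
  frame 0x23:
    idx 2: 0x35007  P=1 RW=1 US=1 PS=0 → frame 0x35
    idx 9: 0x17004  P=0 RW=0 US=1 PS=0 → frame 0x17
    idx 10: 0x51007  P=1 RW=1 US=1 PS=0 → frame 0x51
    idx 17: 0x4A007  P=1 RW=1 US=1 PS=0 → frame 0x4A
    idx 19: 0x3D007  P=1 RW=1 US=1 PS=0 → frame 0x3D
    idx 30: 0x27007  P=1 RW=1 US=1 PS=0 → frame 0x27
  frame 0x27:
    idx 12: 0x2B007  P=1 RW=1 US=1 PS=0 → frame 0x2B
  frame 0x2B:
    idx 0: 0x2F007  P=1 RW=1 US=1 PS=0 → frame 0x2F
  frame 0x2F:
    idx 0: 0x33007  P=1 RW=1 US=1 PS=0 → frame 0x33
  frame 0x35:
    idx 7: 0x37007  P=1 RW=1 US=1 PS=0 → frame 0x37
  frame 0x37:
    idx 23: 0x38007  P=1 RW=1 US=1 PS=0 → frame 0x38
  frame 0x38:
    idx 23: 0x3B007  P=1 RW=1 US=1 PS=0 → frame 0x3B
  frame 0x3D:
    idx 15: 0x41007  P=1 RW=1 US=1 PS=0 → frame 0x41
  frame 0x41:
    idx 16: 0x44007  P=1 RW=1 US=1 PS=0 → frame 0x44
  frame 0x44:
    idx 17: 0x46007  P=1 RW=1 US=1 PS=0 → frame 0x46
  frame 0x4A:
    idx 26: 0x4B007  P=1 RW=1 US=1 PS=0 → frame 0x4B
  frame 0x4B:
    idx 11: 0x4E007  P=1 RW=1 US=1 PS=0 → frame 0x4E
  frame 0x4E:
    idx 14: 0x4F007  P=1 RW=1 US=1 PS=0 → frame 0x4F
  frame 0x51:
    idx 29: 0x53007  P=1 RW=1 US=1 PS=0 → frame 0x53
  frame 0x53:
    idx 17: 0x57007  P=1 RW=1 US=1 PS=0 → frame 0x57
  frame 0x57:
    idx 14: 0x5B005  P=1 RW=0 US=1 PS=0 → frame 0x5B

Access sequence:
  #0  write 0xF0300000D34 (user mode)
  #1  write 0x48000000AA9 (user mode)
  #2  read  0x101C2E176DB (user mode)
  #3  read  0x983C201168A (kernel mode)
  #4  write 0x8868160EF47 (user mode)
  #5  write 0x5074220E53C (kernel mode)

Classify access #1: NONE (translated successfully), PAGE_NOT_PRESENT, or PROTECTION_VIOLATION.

Walk each access:
#0 VA=0xF0300000D34 (w,user):
  [0] read 0x23 idx=30: raw=0x27007 flags P=1 W=1 U=1 S=0
  [1] read 0x27 idx=12: raw=0x2B007 flags P=1 W=1 U=1 S=0
  [2] read 0x2B idx=0: raw=0x2F007 flags P=1 W=1 U=1 S=0
  [3] read 0x2F idx=0: raw=0x33007 flags P=1 W=1 U=1 S=0
  ✓ 0x33D34  — 4 lookups
#1 VA=0x48000000AA9 (w,user):
  [0] read 0x23 idx=9: raw=0x17004 flags P=0 W=0 U=1 S=0
  ⇒ fault: PAGE_NOT_PRESENT  — 1 lookups
#2 VA=0x101C2E176DB (r,user):
  [0] read 0x23 idx=2: raw=0x35007 flags P=1 W=1 U=1 S=0
  [1] read 0x35 idx=7: raw=0x37007 flags P=1 W=1 U=1 S=0
  [2] read 0x37 idx=23: raw=0x38007 flags P=1 W=1 U=1 S=0
  [3] read 0x38 idx=23: raw=0x3B007 flags P=1 W=1 U=1 S=0
  ✓ 0x3B6DB  — 4 lookups
#3 VA=0x983C201168A (r,kernel):
  [0] read 0x23 idx=19: raw=0x3D007 flags P=1 W=1 U=1 S=0
  [1] read 0x3D idx=15: raw=0x41007 flags P=1 W=1 U=1 S=0
  [2] read 0x41 idx=16: raw=0x44007 flags P=1 W=1 U=1 S=0
  [3] read 0x44 idx=17: raw=0x46007 flags P=1 W=1 U=1 S=0
  ✓ 0x4668A  — 4 lookups
#4 VA=0x8868160EF47 (w,user):
  [0] read 0x23 idx=17: raw=0x4A007 flags P=1 W=1 U=1 S=0
  [1] read 0x4A idx=26: raw=0x4B007 flags P=1 W=1 U=1 S=0
  [2] read 0x4B idx=11: raw=0x4E007 flags P=1 W=1 U=1 S=0
  [3] read 0x4E idx=14: raw=0x4F007 flags P=1 W=1 U=1 S=0
  ✓ 0x4FF47  — 4 lookups
#5 VA=0x5074220E53C (w,kernel):
  [0] read 0x23 idx=10: raw=0x51007 flags P=1 W=1 U=1 S=0
  [1] read 0x51 idx=29: raw=0x53007 flags P=1 W=1 U=1 S=0
  [2] read 0x53 idx=17: raw=0x57007 flags P=1 W=1 U=1 S=0
  [3] read 0x57 idx=14: raw=0x5B005 flags P=1 W=0 U=1 S=0
  ⇒ fault: PROTECTION_VIOLATION  — 4 lookups

Access #1 fault: PAGE_NOT_PRESENT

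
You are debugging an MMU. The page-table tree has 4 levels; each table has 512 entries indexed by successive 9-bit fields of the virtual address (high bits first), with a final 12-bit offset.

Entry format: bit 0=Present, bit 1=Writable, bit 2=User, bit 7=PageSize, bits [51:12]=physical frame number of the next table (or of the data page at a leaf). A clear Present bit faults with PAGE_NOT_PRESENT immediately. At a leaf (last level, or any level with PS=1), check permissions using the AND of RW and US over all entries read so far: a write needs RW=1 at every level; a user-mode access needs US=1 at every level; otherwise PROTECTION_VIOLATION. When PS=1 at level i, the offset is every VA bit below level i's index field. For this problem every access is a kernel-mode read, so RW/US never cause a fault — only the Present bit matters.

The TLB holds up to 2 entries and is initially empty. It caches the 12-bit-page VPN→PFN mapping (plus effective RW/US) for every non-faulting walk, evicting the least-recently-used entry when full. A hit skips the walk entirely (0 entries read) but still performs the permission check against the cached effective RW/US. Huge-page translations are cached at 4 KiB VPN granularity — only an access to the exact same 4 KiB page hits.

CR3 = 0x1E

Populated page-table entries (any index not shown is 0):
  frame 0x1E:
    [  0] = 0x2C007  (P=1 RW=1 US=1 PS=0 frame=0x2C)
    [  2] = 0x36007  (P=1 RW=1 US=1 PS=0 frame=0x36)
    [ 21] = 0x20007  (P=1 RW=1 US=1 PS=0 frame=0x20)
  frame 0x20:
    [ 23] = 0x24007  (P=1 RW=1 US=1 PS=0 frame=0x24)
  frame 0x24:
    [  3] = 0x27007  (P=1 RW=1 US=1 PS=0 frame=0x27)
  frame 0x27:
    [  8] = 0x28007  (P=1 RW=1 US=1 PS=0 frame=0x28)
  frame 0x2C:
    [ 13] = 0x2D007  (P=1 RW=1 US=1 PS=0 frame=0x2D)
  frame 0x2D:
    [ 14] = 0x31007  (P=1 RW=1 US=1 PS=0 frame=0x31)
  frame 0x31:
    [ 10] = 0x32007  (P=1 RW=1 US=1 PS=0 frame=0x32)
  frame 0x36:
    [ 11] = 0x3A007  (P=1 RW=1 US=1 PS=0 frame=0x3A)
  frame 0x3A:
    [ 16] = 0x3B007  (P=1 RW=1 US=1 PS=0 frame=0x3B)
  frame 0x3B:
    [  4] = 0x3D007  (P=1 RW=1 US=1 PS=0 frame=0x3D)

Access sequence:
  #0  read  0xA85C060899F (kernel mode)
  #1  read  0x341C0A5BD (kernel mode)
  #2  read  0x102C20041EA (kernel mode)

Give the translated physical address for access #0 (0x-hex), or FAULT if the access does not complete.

Per-access translation:
#0 VA=0xA85C060899F (r,kernel):
  L0 @0x1E[21] → 0x20007  P=1,RW=1,US=1,PS=0
  L1 @0x20[23] → 0x24007  P=1,RW=1,US=1,PS=0
  L2 @0x24[3] → 0x27007  P=1,RW=1,US=1,PS=0
  L3 @0x27[8] → 0x28007  P=1,RW=1,US=1,PS=0
  ✓ 0x2899F  — 4 lookups
#1 VA=0x341C0A5BD (r,kernel):
  L0 @0x1E[0] → 0x2C007  P=1,RW=1,US=1,PS=0
  L1 @0x2C[13] → 0x2D007  P=1,RW=1,US=1,PS=0
  L2 @0x2D[14] → 0x31007  P=1,RW=1,US=1,PS=0
  L3 @0x31[10] → 0x32007  P=1,RW=1,US=1,PS=0
  ✓ 0x325BD  — 4 lookups
#2 VA=0x102C20041EA (r,kernel):
  L0 @0x1E[2] → 0x36007  P=1,RW=1,US=1,PS=0
  L1 @0x36[11] → 0x3A007  P=1,RW=1,US=1,PS=0
  L2 @0x3A[16] → 0x3B007  P=1,RW=1,US=1,PS=0
  L3 @0x3B[4] → 0x3D007  P=1,RW=1,US=1,PS=0
  ✓ 0x3D1EA  — 4 lookups

Access #0 PA: 0x2899F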